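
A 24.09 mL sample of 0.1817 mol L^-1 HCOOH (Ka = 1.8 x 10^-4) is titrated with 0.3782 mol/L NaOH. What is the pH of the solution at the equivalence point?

n(HCOOH) = 0.1817 x 0.02409 = 0.004377 mol; V(NaOH) at equivalence = 0.004377/0.3782 = 0.01157 L.
At equivalence all the acid is converted to HCOO-; total volume = 0.02409 + 0.01157 = 0.03566 L, so [HCOO-] = 0.004377/0.03566 = 0.1227 M.
Kb = Kw/Ka = 1.0e-14 / 1.8 x 10^-4 = 5.56e-11.
[OH^-] = sqrt(Kb x [HCOO-]) = sqrt(5.56e-11 x 0.1227) = 2.61e-6 M.
pOH = 5.58, so pH = 14.00 - 5.58 = 8.42.

8.42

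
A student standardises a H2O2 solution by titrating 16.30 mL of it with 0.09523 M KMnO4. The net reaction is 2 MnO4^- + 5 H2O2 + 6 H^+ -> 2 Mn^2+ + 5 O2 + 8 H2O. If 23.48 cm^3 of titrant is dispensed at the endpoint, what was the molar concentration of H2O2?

0.343 M

n(KMnO4) = 0.09523 x 0.02348 = 0.002236 mol.
From the balanced equation, 2 mol KMnO4 reacts with 5 mol H2O2, so n(H2O2) = 0.002236 x 5/2 = 0.005590 mol.
[H2O2] = 0.005590 / 0.01630 L = 0.343 M.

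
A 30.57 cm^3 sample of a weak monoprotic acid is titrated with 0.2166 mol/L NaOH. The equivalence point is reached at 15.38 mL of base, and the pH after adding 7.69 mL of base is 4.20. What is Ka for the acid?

7.69 mL is half of the equivalence volume, so this is the half-equivalence point where [HA] = [A^-].
At half-equivalence pH = pKa, so pKa = 4.20.
Ka = 10^(-4.20) = 6.3 x 10^-5.

6.3 x 10^-5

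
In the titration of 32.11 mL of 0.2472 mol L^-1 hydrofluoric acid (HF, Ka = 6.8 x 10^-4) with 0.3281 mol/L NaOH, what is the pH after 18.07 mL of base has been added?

Initial n(HF) = 0.2472 x 0.03211 = 0.007938 mol.
n(NaOH) added = 0.3281 x 0.01807 = 0.005929 mol, converting that many moles of HF to F-.
Remaining n(HF) = 0.002009 mol; n(F-) = 0.005929 mol.
By Henderson-Hasselbalch, pH = pKa + log([A^-]/[HA]) = 3.17 + log(0.005929/0.002009) = 3.17 + (+0.47) = 3.64.

3.64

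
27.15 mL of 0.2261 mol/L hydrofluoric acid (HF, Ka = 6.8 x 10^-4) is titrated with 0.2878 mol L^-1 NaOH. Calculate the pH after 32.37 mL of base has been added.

12.73

n(acid) = 0.2261 x 0.02715 = 0.006139 mol; n(NaOH) added = 0.2878 x 0.03237 = 0.009316 mol.
Base is in excess by 0.009316 - 0.006139 = 0.003177 mol in a total volume of 0.05952 L.
[OH^-] = 0.003177/0.05952 = 0.05338 M, so pOH = 1.27 and pH = 14.00 - 1.27 = 12.73.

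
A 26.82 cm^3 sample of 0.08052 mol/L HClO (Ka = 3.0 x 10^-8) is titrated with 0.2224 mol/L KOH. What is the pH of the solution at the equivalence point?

n(HClO) = 0.08052 x 0.02682 = 0.002160 mol; V(KOH) at equivalence = 0.002160/0.2224 = 0.009710 L.
At equivalence all the acid is converted to ClO-; total volume = 0.02682 + 0.009710 = 0.03653 L, so [ClO-] = 0.002160/0.03653 = 0.05912 M.
Kb = Kw/Ka = 1.0e-14 / 3.0 x 10^-8 = 3.33e-7.
[OH^-] = sqrt(Kb x [ClO-]) = sqrt(3.33e-7 x 0.05912) = 0.000140 M.
pOH = 3.85, so pH = 14.00 - 3.85 = 10.15.

10.15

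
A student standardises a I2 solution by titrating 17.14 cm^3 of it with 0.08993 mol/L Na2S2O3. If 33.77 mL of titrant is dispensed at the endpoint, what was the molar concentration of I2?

0.0886 M

n(Na2S2O3) = 0.08993 x 0.03377 = 0.003037 mol.
From the balanced equation, 2 mol Na2S2O3 reacts with 1 mol I2, so n(I2) = 0.003037 x 1/2 = 0.001518 mol.
[I2] = 0.001518 / 0.01714 L = 0.0886 M.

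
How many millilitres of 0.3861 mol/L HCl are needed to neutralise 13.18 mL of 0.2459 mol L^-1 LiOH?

8.39 mL

n(LiOH) = 0.2459 mol/L x 0.01318 L = 0.003241 mol.
At equivalence n(HCl) = n(LiOH) = 0.003241 mol.
V(HCl) = 0.003241 / 0.3861 = 0.008394 L = 8.39 mL.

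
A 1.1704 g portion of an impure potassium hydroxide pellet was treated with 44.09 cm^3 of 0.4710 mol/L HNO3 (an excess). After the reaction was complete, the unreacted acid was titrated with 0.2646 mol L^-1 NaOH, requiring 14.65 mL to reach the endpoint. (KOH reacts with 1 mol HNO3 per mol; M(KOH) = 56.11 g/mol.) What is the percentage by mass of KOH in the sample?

Total n(HNO3) added = 0.4710 x 0.04409 = 0.02077 mol.
n(NaOH) used = 0.2646 x 0.01465 = 0.003876 mol, which equals the excess n(HNO3).
So n(HNO3) consumed by the sample = 0.02077 - 0.003876 = 0.01689 mol.
n(KOH) = 0.01689 / 1 = 0.01689 mol.
mass KOH = 0.01689 x 56.11 = 0.9477 g, so %KOH = 0.9477/1.1704 x 100 = 81.0%.

81.0%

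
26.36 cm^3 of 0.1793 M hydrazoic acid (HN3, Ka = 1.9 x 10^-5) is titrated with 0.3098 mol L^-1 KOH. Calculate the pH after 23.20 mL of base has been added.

12.70

n(acid) = 0.1793 x 0.02636 = 0.004726 mol; n(KOH) added = 0.3098 x 0.02320 = 0.007187 mol.
Base is in excess by 0.007187 - 0.004726 = 0.002461 mol in a total volume of 0.04956 L.
[OH^-] = 0.002461/0.04956 = 0.04966 M, so pOH = 1.30 and pH = 14.00 - 1.30 = 12.70.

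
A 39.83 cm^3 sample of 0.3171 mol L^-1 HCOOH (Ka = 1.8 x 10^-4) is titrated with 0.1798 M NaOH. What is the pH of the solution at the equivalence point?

8.40

n(HCOOH) = 0.3171 x 0.03983 = 0.01263 mol; V(NaOH) at equivalence = 0.01263/0.1798 = 0.07025 L.
At equivalence all the acid is converted to HCOO-; total volume = 0.03983 + 0.07025 = 0.1101 L, so [HCOO-] = 0.01263/0.1101 = 0.1147 M.
Kb = Kw/Ka = 1.0e-14 / 1.8 x 10^-4 = 5.56e-11.
[OH^-] = sqrt(Kb x [HCOO-]) = sqrt(5.56e-11 x 0.1147) = 2.52e-6 M.
pOH = 5.60, so pH = 14.00 - 5.60 = 8.40.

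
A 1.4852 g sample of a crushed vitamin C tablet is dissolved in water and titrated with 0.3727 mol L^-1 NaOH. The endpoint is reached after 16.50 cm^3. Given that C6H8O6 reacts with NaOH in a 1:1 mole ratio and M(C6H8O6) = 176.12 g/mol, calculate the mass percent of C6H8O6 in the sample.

72.9%

n(NaOH) = 0.3727 x 0.01650 = 0.006150 mol.
n(C6H8O6) = 0.006150 / 1 = 0.006150 mol.
mass of C6H8O6 = 0.006150 x 176.12 = 1.083 g.
% purity = 1.083 / 1.4852 x 100 = 72.9%.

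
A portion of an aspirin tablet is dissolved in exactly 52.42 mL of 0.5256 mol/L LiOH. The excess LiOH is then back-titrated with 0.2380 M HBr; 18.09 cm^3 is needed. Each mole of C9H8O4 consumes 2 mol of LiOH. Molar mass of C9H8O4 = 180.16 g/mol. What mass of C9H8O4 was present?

2.09 g

Total n(LiOH) added = 0.5256 x 0.05242 = 0.02755 mol.
n(HBr) used = 0.2380 x 0.01809 = 0.004305 mol, which equals the excess n(LiOH).
So n(LiOH) consumed by the sample = 0.02755 - 0.004305 = 0.02325 mol.
n(C9H8O4) = 0.02325 / 2 = 0.01162 mol.
mass = 0.01162 mol x 180.16 g/mol = 2.09 g.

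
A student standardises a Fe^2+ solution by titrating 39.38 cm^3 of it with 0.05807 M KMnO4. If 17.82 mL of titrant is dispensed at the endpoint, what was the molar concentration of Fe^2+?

n(KMnO4) = 0.05807 x 0.01782 = 0.001035 mol.
From the balanced equation, 1 mol KMnO4 reacts with 5 mol Fe^2+, so n(Fe^2+) = 0.001035 x 5/1 = 0.005174 mol.
[Fe^2+] = 0.005174 / 0.03938 L = 0.131 M.

0.131 M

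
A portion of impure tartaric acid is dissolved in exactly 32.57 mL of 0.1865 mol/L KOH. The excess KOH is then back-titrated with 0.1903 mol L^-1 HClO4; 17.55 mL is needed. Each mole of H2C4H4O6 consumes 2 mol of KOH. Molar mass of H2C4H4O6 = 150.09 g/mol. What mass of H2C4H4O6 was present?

0.205 g

Total n(KOH) added = 0.1865 x 0.03257 = 0.006074 mol.
n(HClO4) used = 0.1903 x 0.01755 = 0.003340 mol, which equals the excess n(KOH).
So n(KOH) consumed by the sample = 0.006074 - 0.003340 = 0.002735 mol.
n(H2C4H4O6) = 0.002735 / 2 = 0.001367 mol.
mass = 0.001367 mol x 150.09 g/mol = 0.205 g.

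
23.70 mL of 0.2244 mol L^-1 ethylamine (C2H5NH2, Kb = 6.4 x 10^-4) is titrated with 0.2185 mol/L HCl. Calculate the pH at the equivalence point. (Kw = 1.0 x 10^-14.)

5.88

n(C2H5NH2) = 0.2244 x 0.02370 = 0.005318 mol; V(HCl) at equivalence = 0.005318/0.2185 = 0.02434 L.
At equivalence the base is fully converted to C2H5NH3+; total volume = 0.04804 L, so [C2H5NH3+] = 0.005318/0.04804 = 0.1107 M.
Ka(C2H5NH3+) = Kw/Kb = 1.0e-14 / 6.4 x 10^-4 = 1.56e-11.
[H^+] = sqrt(Ka x [C2H5NH3+]) = sqrt(1.56e-11 x 0.1107) = 1.32e-6 M.
pH = -log(1.32e-6) = 5.88.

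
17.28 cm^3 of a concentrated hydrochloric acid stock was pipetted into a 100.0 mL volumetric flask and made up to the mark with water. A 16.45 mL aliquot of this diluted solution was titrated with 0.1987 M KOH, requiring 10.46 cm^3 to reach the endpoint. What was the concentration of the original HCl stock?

0.731 M

n(KOH) = 0.1987 x 0.01046 = 0.002078 mol.
n(HCl) in the aliquot = 0.002078 mol.
[diluted HCl] = 0.002078 / 0.01645 = 0.1263 M.
Dilution factor = 100.0/17.28 = 5.787, so [stock] = 0.1263 x 5.787 = 0.731 M.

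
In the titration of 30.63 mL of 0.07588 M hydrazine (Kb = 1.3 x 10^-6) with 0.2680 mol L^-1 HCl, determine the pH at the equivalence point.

n(N2H4) = 0.07588 x 0.03063 = 0.002324 mol; V(HCl) at equivalence = 0.002324/0.2680 = 0.008672 L.
At equivalence the base is fully converted to N2H5+; total volume = 0.03930 L, so [N2H5+] = 0.002324/0.03930 = 0.05914 M.
Ka(N2H5+) = Kw/Kb = 1.0e-14 / 1.3 x 10^-6 = 7.69e-9.
[H^+] = sqrt(Ka x [N2H5+]) = sqrt(7.69e-9 x 0.05914) = 2.13e-5 M.
pH = -log(2.13e-5) = 4.67.

4.67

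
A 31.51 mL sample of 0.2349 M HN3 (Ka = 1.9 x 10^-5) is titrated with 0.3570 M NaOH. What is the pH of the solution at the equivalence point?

8.94

n(HN3) = 0.2349 x 0.03151 = 0.007402 mol; V(NaOH) at equivalence = 0.007402/0.3570 = 0.02073 L.
At equivalence all the acid is converted to N3-; total volume = 0.03151 + 0.02073 = 0.05224 L, so [N3-] = 0.007402/0.05224 = 0.1417 M.
Kb = Kw/Ka = 1.0e-14 / 1.9 x 10^-5 = 5.26e-10.
[OH^-] = sqrt(Kb x [N3-]) = sqrt(5.26e-10 x 0.1417) = 8.64e-6 M.
pOH = 5.06, so pH = 14.00 - 5.06 = 8.94.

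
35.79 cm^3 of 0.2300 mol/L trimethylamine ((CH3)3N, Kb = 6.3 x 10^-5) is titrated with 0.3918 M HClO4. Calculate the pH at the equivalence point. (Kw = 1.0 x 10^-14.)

5.32

n((CH3)3N) = 0.2300 x 0.03579 = 0.008232 mol; V(HClO4) at equivalence = 0.008232/0.3918 = 0.02101 L.
At equivalence the base is fully converted to (CH3)3NH+; total volume = 0.05680 L, so [(CH3)3NH+] = 0.008232/0.05680 = 0.1449 M.
Ka((CH3)3NH+) = Kw/Kb = 1.0e-14 / 6.3 x 10^-5 = 1.59e-10.
[H^+] = sqrt(Ka x [(CH3)3NH+]) = sqrt(1.59e-10 x 0.1449) = 4.80e-6 M.
pH = -log(4.80e-6) = 5.32.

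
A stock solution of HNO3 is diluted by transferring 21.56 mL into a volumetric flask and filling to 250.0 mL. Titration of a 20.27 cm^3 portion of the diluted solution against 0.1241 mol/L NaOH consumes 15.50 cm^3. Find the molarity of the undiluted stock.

1.10 M

n(NaOH) = 0.1241 x 0.01550 = 0.001924 mol.
n(HNO3) in the aliquot = 0.001924 mol.
[diluted HNO3] = 0.001924 / 0.02027 = 0.09490 M.
Dilution factor = 250.0/21.56 = 11.60, so [stock] = 0.09490 x 11.60 = 1.10 M.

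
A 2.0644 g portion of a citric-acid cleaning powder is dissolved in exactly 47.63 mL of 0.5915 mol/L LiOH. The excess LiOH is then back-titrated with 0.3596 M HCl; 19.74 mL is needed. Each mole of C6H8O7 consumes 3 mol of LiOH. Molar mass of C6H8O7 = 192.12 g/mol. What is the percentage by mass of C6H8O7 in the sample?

Total n(LiOH) added = 0.5915 x 0.04763 = 0.02817 mol.
n(HCl) used = 0.3596 x 0.01974 = 0.007099 mol, which equals the excess n(LiOH).
So n(LiOH) consumed by the sample = 0.02817 - 0.007099 = 0.02107 mol.
n(C6H8O7) = 0.02107 / 3 = 0.007025 mol.
mass C6H8O7 = 0.007025 x 192.12 = 1.350 g, so %C6H8O7 = 1.350/2.0644 x 100 = 65.4%.

65.4%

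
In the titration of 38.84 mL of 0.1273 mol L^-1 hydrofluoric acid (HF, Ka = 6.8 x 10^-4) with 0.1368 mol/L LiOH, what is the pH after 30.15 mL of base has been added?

Initial n(HF) = 0.1273 x 0.03884 = 0.004944 mol.
n(LiOH) added = 0.1368 x 0.03015 = 0.004125 mol, converting that many moles of HF to F-.
Remaining n(HF) = 0.0008198 mol; n(F-) = 0.004125 mol.
By Henderson-Hasselbalch, pH = pKa + log([A^-]/[HA]) = 3.17 + log(0.004125/0.0008198) = 3.17 + (+0.70) = 3.87.

3.87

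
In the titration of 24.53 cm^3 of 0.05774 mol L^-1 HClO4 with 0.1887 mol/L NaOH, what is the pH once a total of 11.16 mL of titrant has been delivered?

12.29

n(acid) = 0.05774 x 0.02453 = 0.001416 mol; n(NaOH) added = 0.1887 x 0.01116 = 0.002106 mol.
Base is in excess by 0.002106 - 0.001416 = 0.0006895 mol in a total volume of 0.03569 L.
[OH^-] = 0.0006895/0.03569 = 0.01932 M, so pOH = 1.71 and pH = 14.00 - 1.71 = 12.29.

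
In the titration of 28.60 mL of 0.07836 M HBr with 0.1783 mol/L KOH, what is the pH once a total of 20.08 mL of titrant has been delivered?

12.44

n(acid) = 0.07836 x 0.02860 = 0.002241 mol; n(KOH) added = 0.1783 x 0.02008 = 0.003580 mol.
Base is in excess by 0.003580 - 0.002241 = 0.001339 mol in a total volume of 0.04868 L.
[OH^-] = 0.001339/0.04868 = 0.02751 M, so pOH = 1.56 and pH = 14.00 - 1.56 = 12.44.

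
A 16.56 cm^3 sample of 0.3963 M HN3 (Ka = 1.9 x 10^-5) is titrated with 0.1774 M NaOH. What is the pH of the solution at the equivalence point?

8.90

n(HN3) = 0.3963 x 0.01656 = 0.006563 mol; V(NaOH) at equivalence = 0.006563/0.1774 = 0.03699 L.
At equivalence all the acid is converted to N3-; total volume = 0.01656 + 0.03699 = 0.05355 L, so [N3-] = 0.006563/0.05355 = 0.1225 M.
Kb = Kw/Ka = 1.0e-14 / 1.9 x 10^-5 = 5.26e-10.
[OH^-] = sqrt(Kb x [N3-]) = sqrt(5.26e-10 x 0.1225) = 8.03e-6 M.
pOH = 5.10, so pH = 14.00 - 5.10 = 8.90.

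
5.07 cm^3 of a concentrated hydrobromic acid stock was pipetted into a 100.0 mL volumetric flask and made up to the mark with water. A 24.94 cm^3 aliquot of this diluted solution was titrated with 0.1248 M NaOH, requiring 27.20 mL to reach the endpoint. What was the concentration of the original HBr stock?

2.68 M

n(NaOH) = 0.1248 x 0.02720 = 0.003395 mol.
n(HBr) in the aliquot = 0.003395 mol.
[diluted HBr] = 0.003395 / 0.02494 = 0.1361 M.
Dilution factor = 100.0/5.070 = 19.72, so [stock] = 0.1361 x 19.72 = 2.68 M.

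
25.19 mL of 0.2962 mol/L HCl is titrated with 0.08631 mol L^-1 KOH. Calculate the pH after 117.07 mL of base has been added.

12.27

n(acid) = 0.2962 x 0.02519 = 0.007461 mol; n(KOH) added = 0.08631 x 0.1171 = 0.01010 mol.
Base is in excess by 0.01010 - 0.007461 = 0.002643 mol in a total volume of 0.1423 L.
[OH^-] = 0.002643/0.1423 = 0.01858 M, so pOH = 1.73 and pH = 14.00 - 1.73 = 12.27.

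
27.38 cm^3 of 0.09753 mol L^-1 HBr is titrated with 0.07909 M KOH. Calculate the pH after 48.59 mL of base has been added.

n(acid) = 0.09753 x 0.02738 = 0.002670 mol; n(KOH) added = 0.07909 x 0.04859 = 0.003843 mol.
Base is in excess by 0.003843 - 0.002670 = 0.001173 mol in a total volume of 0.07597 L.
[OH^-] = 0.001173/0.07597 = 0.01544 M, so pOH = 1.81 and pH = 14.00 - 1.81 = 12.19.

12.19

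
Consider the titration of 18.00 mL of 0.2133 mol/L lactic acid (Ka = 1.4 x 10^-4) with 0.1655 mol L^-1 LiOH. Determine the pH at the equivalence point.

8.41

n(HC3H5O3) = 0.2133 x 0.01800 = 0.003839 mol; V(LiOH) at equivalence = 0.003839/0.1655 = 0.02320 L.
At equivalence all the acid is converted to C3H5O3-; total volume = 0.01800 + 0.02320 = 0.04120 L, so [C3H5O3-] = 0.003839/0.04120 = 0.09319 M.
Kb = Kw/Ka = 1.0e-14 / 1.4 x 10^-4 = 7.14e-11.
[OH^-] = sqrt(Kb x [C3H5O3-]) = sqrt(7.14e-11 x 0.09319) = 2.58e-6 M.
pOH = 5.59, so pH = 14.00 - 5.59 = 8.41.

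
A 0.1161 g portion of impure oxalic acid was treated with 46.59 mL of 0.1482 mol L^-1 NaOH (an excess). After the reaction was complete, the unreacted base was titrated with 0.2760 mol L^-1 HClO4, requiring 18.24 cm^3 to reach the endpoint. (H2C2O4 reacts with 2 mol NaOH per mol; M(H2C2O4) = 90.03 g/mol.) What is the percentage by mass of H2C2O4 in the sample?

72.5%

Total n(NaOH) added = 0.1482 x 0.04659 = 0.006905 mol.
n(HClO4) used = 0.2760 x 0.01824 = 0.005034 mol, which equals the excess n(NaOH).
So n(NaOH) consumed by the sample = 0.006905 - 0.005034 = 0.001870 mol.
n(H2C2O4) = 0.001870 / 2 = 0.0009352 mol.
mass H2C2O4 = 0.0009352 x 90.03 = 0.08420 g, so %H2C2O4 = 0.08420/0.1161 x 100 = 72.5%.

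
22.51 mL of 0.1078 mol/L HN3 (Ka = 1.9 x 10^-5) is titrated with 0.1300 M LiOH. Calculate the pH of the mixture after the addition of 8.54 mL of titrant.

Initial n(HN3) = 0.1078 x 0.02251 = 0.002427 mol.
n(LiOH) added = 0.1300 x 0.008540 = 0.001110 mol, converting that many moles of HN3 to N3-.
Remaining n(HN3) = 0.001316 mol; n(N3-) = 0.001110 mol.
By Henderson-Hasselbalch, pH = pKa + log([A^-]/[HA]) = 4.72 + log(0.001110/0.001316) = 4.72 + (-0.07) = 4.65.

4.65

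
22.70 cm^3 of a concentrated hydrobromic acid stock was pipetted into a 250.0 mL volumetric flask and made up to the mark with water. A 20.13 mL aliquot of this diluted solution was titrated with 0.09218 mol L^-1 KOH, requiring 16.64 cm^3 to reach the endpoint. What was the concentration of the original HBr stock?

0.839 M

n(KOH) = 0.09218 x 0.01664 = 0.001534 mol.
n(HBr) in the aliquot = 0.001534 mol.
[diluted HBr] = 0.001534 / 0.02013 = 0.07620 M.
Dilution factor = 250.0/22.70 = 11.01, so [stock] = 0.07620 x 11.01 = 0.839 M.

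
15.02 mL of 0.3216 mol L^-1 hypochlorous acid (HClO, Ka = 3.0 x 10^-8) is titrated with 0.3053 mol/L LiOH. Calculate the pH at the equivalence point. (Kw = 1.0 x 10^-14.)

n(HClO) = 0.3216 x 0.01502 = 0.004830 mol; V(LiOH) at equivalence = 0.004830/0.3053 = 0.01582 L.
At equivalence all the acid is converted to ClO-; total volume = 0.01502 + 0.01582 = 0.03084 L, so [ClO-] = 0.004830/0.03084 = 0.1566 M.
Kb = Kw/Ka = 1.0e-14 / 3.0 x 10^-8 = 3.33e-7.
[OH^-] = sqrt(Kb x [ClO-]) = sqrt(3.33e-7 x 0.1566) = 0.000228 M.
pOH = 3.64, so pH = 14.00 - 3.64 = 10.36.

10.36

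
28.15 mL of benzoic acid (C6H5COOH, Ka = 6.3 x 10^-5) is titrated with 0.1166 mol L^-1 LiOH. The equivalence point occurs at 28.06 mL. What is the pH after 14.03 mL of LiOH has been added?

4.20

14.03 mL is exactly half the equivalence volume (28.06/2), i.e. the half-equivalence point.
There, n(HA) = n(A^-), so pH = pKa = -log(6.3 x 10^-5) = 4.20.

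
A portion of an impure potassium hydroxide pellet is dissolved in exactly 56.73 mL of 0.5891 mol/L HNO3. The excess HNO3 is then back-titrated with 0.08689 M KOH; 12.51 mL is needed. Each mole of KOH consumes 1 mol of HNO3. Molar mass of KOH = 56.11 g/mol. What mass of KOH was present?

Total n(HNO3) added = 0.5891 x 0.05673 = 0.03342 mol.
n(KOH) used = 0.08689 x 0.01251 = 0.001087 mol, which equals the excess n(HNO3).
So n(HNO3) consumed by the sample = 0.03342 - 0.001087 = 0.03233 mol.
n(KOH) = 0.03233 / 1 = 0.03233 mol.
mass = 0.03233 mol x 56.11 g/mol = 1.81 g.

1.81 g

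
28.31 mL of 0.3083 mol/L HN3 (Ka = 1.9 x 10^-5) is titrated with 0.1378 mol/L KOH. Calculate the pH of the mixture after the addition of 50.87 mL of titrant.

Initial n(HN3) = 0.3083 x 0.02831 = 0.008728 mol.
n(KOH) added = 0.1378 x 0.05087 = 0.007010 mol, converting that many moles of HN3 to N3-.
Remaining n(HN3) = 0.001718 mol; n(N3-) = 0.007010 mol.
By Henderson-Hasselbalch, pH = pKa + log([A^-]/[HA]) = 4.72 + log(0.007010/0.001718) = 4.72 + (+0.61) = 5.33.

5.33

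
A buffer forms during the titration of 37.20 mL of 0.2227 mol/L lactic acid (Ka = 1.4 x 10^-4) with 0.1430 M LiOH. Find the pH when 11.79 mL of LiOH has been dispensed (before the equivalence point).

3.26

Initial n(HC3H5O3) = 0.2227 x 0.03720 = 0.008284 mol.
n(LiOH) added = 0.1430 x 0.01179 = 0.001686 mol, converting that many moles of HC3H5O3 to C3H5O3-.
Remaining n(HC3H5O3) = 0.006598 mol; n(C3H5O3-) = 0.001686 mol.
By Henderson-Hasselbalch, pH = pKa + log([A^-]/[HA]) = 3.85 + log(0.001686/0.006598) = 3.85 + (-0.59) = 3.26.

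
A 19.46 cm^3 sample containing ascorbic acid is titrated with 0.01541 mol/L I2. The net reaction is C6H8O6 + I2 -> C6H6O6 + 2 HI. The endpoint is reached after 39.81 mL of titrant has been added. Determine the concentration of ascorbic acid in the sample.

0.0315 M

n(I2) = 0.01541 x 0.03981 = 0.0006135 mol.
From the balanced equation, 1 mol I2 reacts with 1 mol ascorbic acid, so n(ascorbic acid) = 0.0006135 x 1/1 = 0.0006135 mol.
[ascorbic acid] = 0.0006135 / 0.01946 L = 0.0315 M.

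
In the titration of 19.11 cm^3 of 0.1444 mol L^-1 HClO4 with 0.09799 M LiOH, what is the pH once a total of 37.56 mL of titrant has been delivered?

12.21

n(acid) = 0.1444 x 0.01911 = 0.002759 mol; n(LiOH) added = 0.09799 x 0.03756 = 0.003681 mol.
Base is in excess by 0.003681 - 0.002759 = 0.0009210 mol in a total volume of 0.05667 L.
[OH^-] = 0.0009210/0.05667 = 0.01625 M, so pOH = 1.79 and pH = 14.00 - 1.79 = 12.21.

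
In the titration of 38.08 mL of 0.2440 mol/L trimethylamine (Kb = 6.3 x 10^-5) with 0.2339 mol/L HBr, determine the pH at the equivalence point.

5.36

n((CH3)3N) = 0.2440 x 0.03808 = 0.009292 mol; V(HBr) at equivalence = 0.009292/0.2339 = 0.03972 L.
At equivalence the base is fully converted to (CH3)3NH+; total volume = 0.07780 L, so [(CH3)3NH+] = 0.009292/0.07780 = 0.1194 M.
Ka((CH3)3NH+) = Kw/Kb = 1.0e-14 / 6.3 x 10^-5 = 1.59e-10.
[H^+] = sqrt(Ka x [(CH3)3NH+]) = sqrt(1.59e-10 x 0.1194) = 4.35e-6 M.
pH = -log(4.35e-6) = 5.36.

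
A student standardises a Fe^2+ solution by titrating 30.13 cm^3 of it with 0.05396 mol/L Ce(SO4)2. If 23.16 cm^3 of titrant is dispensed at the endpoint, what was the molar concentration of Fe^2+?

n(Ce(SO4)2) = 0.05396 x 0.02316 = 0.001250 mol.
From the balanced equation, 1 mol Ce(SO4)2 reacts with 1 mol Fe^2+, so n(Fe^2+) = 0.001250 x 1/1 = 0.001250 mol.
[Fe^2+] = 0.001250 / 0.03013 L = 0.0415 M.

0.0415 M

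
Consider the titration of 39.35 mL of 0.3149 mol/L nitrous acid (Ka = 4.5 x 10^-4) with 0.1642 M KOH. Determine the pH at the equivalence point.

n(HNO2) = 0.3149 x 0.03935 = 0.01239 mol; V(KOH) at equivalence = 0.01239/0.1642 = 0.07546 L.
At equivalence all the acid is converted to NO2-; total volume = 0.03935 + 0.07546 = 0.1148 L, so [NO2-] = 0.01239/0.1148 = 0.1079 M.
Kb = Kw/Ka = 1.0e-14 / 4.5 x 10^-4 = 2.22e-11.
[OH^-] = sqrt(Kb x [NO2-]) = sqrt(2.22e-11 x 0.1079) = 1.55e-6 M.
pOH = 5.81, so pH = 14.00 - 5.81 = 8.19.

8.19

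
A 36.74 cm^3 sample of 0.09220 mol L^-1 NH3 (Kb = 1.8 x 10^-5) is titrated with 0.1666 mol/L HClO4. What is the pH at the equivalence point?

5.24

n(NH3) = 0.09220 x 0.03674 = 0.003387 mol; V(HClO4) at equivalence = 0.003387/0.1666 = 0.02033 L.
At equivalence the base is fully converted to NH4+; total volume = 0.05707 L, so [NH4+] = 0.003387/0.05707 = 0.05935 M.
Ka(NH4+) = Kw/Kb = 1.0e-14 / 1.8 x 10^-5 = 5.56e-10.
[H^+] = sqrt(Ka x [NH4+]) = sqrt(5.56e-10 x 0.05935) = 5.74e-6 M.
pH = -log(5.74e-6) = 5.24.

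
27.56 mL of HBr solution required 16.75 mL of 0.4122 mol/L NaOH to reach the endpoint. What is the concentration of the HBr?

0.251 M

n(NaOH) delivered = 0.4122 x 0.01675 = 0.006904 mol.
For a 1:1 reaction, n(HBr) = 0.006904 mol.
[HBr] = 0.006904 mol / 0.02756 L = 0.251 M.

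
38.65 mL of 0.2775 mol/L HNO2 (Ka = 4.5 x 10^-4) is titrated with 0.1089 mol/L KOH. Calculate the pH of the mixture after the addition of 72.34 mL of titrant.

Initial n(HNO2) = 0.2775 x 0.03865 = 0.01073 mol.
n(KOH) added = 0.1089 x 0.07234 = 0.007878 mol, converting that many moles of HNO2 to NO2-.
Remaining n(HNO2) = 0.002848 mol; n(NO2-) = 0.007878 mol.
By Henderson-Hasselbalch, pH = pKa + log([A^-]/[HA]) = 3.35 + log(0.007878/0.002848) = 3.35 + (+0.44) = 3.79.

3.79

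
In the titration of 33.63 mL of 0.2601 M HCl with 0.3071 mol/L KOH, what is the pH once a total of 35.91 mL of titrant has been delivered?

n(acid) = 0.2601 x 0.03363 = 0.008747 mol; n(KOH) added = 0.3071 x 0.03591 = 0.01103 mol.
Base is in excess by 0.01103 - 0.008747 = 0.002281 mol in a total volume of 0.06954 L.
[OH^-] = 0.002281/0.06954 = 0.03280 M, so pOH = 1.48 and pH = 14.00 - 1.48 = 12.52.

12.52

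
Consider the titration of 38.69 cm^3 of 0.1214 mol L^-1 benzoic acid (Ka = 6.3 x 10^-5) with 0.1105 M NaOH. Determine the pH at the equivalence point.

8.48

n(C6H5COOH) = 0.1214 x 0.03869 = 0.004697 mol; V(NaOH) at equivalence = 0.004697/0.1105 = 0.04251 L.
At equivalence all the acid is converted to C6H5COO-; total volume = 0.03869 + 0.04251 = 0.08120 L, so [C6H5COO-] = 0.004697/0.08120 = 0.05785 M.
Kb = Kw/Ka = 1.0e-14 / 6.3 x 10^-5 = 1.59e-10.
[OH^-] = sqrt(Kb x [C6H5COO-]) = sqrt(1.59e-10 x 0.05785) = 3.03e-6 M.
pOH = 5.52, so pH = 14.00 - 5.52 = 8.48.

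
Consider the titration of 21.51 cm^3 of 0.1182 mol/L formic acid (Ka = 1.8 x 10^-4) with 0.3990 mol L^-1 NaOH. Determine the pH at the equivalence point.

n(HCOOH) = 0.1182 x 0.02151 = 0.002542 mol; V(NaOH) at equivalence = 0.002542/0.3990 = 0.006372 L.
At equivalence all the acid is converted to HCOO-; total volume = 0.02151 + 0.006372 = 0.02788 L, so [HCOO-] = 0.002542/0.02788 = 0.09119 M.
Kb = Kw/Ka = 1.0e-14 / 1.8 x 10^-4 = 5.56e-11.
[OH^-] = sqrt(Kb x [HCOO-]) = sqrt(5.56e-11 x 0.09119) = 2.25e-6 M.
pOH = 5.65, so pH = 14.00 - 5.65 = 8.35.

8.35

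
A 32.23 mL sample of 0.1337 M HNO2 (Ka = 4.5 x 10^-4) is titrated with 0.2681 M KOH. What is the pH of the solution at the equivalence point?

8.15

n(HNO2) = 0.1337 x 0.03223 = 0.004309 mol; V(KOH) at equivalence = 0.004309/0.2681 = 0.01607 L.
At equivalence all the acid is converted to NO2-; total volume = 0.03223 + 0.01607 = 0.04830 L, so [NO2-] = 0.004309/0.04830 = 0.08921 M.
Kb = Kw/Ka = 1.0e-14 / 4.5 x 10^-4 = 2.22e-11.
[OH^-] = sqrt(Kb x [NO2-]) = sqrt(2.22e-11 x 0.08921) = 1.41e-6 M.
pOH = 5.85, so pH = 14.00 - 5.85 = 8.15.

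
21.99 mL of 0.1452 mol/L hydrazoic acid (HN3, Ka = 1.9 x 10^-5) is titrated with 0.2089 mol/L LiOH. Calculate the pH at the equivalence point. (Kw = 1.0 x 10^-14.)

n(HN3) = 0.1452 x 0.02199 = 0.003193 mol; V(LiOH) at equivalence = 0.003193/0.2089 = 0.01528 L.
At equivalence all the acid is converted to N3-; total volume = 0.02199 + 0.01528 = 0.03727 L, so [N3-] = 0.003193/0.03727 = 0.08566 M.
Kb = Kw/Ka = 1.0e-14 / 1.9 x 10^-5 = 5.26e-10.
[OH^-] = sqrt(Kb x [N3-]) = sqrt(5.26e-10 x 0.08566) = 6.71e-6 M.
pOH = 5.17, so pH = 14.00 - 5.17 = 8.83.

8.83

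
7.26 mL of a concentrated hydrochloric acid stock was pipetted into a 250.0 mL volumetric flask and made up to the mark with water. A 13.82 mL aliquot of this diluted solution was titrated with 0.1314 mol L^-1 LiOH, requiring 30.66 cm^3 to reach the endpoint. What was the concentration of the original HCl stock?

10.0 M

n(LiOH) = 0.1314 x 0.03066 = 0.004029 mol.
n(HCl) in the aliquot = 0.004029 mol.
[diluted HCl] = 0.004029 / 0.01382 = 0.2915 M.
Dilution factor = 250.0/7.260 = 34.44, so [stock] = 0.2915 x 34.44 = 10.0 M.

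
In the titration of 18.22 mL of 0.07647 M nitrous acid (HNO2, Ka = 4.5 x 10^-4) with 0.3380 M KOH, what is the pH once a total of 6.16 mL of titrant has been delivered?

12.45

n(acid) = 0.07647 x 0.01822 = 0.001393 mol; n(KOH) added = 0.3380 x 0.006160 = 0.002082 mol.
Base is in excess by 0.002082 - 0.001393 = 0.0006888 mol in a total volume of 0.02438 L.
[OH^-] = 0.0006888/0.02438 = 0.02825 M, so pOH = 1.55 and pH = 14.00 - 1.55 = 12.45.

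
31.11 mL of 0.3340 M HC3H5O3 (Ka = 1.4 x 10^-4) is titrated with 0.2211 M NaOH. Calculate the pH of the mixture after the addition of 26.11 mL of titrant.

Initial n(HC3H5O3) = 0.3340 x 0.03111 = 0.01039 mol.
n(NaOH) added = 0.2211 x 0.02611 = 0.005773 mol, converting that many moles of HC3H5O3 to C3H5O3-.
Remaining n(HC3H5O3) = 0.004618 mol; n(C3H5O3-) = 0.005773 mol.
By Henderson-Hasselbalch, pH = pKa + log([A^-]/[HA]) = 3.85 + log(0.005773/0.004618) = 3.85 + (+0.10) = 3.95.

3.95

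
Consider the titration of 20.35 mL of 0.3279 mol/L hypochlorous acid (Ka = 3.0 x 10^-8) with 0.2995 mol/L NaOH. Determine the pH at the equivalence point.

n(HClO) = 0.3279 x 0.02035 = 0.006673 mol; V(NaOH) at equivalence = 0.006673/0.2995 = 0.02228 L.
At equivalence all the acid is converted to ClO-; total volume = 0.02035 + 0.02228 = 0.04263 L, so [ClO-] = 0.006673/0.04263 = 0.1565 M.
Kb = Kw/Ka = 1.0e-14 / 3.0 x 10^-8 = 3.33e-7.
[OH^-] = sqrt(Kb x [ClO-]) = sqrt(3.33e-7 x 0.1565) = 0.000228 M.
pOH = 3.64, so pH = 14.00 - 3.64 = 10.36.

10.36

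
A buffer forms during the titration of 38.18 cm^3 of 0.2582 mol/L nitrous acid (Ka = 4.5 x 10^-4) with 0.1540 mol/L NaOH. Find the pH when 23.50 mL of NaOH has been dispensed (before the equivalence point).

3.11

Initial n(HNO2) = 0.2582 x 0.03818 = 0.009858 mol.
n(NaOH) added = 0.1540 x 0.02350 = 0.003619 mol, converting that many moles of HNO2 to NO2-.
Remaining n(HNO2) = 0.006239 mol; n(NO2-) = 0.003619 mol.
By Henderson-Hasselbalch, pH = pKa + log([A^-]/[HA]) = 3.35 + log(0.003619/0.006239) = 3.35 + (-0.24) = 3.11.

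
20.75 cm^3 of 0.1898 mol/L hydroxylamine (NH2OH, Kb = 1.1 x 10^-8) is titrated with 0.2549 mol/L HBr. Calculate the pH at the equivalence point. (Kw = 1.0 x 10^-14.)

n(NH2OH) = 0.1898 x 0.02075 = 0.003938 mol; V(HBr) at equivalence = 0.003938/0.2549 = 0.01545 L.
At equivalence the base is fully converted to NH3OH+; total volume = 0.03620 L, so [NH3OH+] = 0.003938/0.03620 = 0.1088 M.
Ka(NH3OH+) = Kw/Kb = 1.0e-14 / 1.1 x 10^-8 = 9.09e-7.
[H^+] = sqrt(Ka x [NH3OH+]) = sqrt(9.09e-7 x 0.1088) = 0.000314 M.
pH = -log(0.000314) = 3.50.

3.50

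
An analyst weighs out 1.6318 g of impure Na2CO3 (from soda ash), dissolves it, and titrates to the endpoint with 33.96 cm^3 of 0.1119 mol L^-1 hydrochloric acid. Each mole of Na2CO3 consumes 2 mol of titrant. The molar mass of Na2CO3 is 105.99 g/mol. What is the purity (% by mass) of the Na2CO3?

12.3%

n(HCl) = 0.1119 x 0.03396 = 0.003800 mol.
n(Na2CO3) = 0.003800 / 2 = 0.001900 mol.
mass of Na2CO3 = 0.001900 x 105.99 = 0.2014 g.
% purity = 0.2014 / 1.6318 x 100 = 12.3%.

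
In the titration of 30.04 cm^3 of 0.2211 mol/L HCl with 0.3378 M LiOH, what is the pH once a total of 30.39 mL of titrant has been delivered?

n(acid) = 0.2211 x 0.03004 = 0.006642 mol; n(LiOH) added = 0.3378 x 0.03039 = 0.01027 mol.
Base is in excess by 0.01027 - 0.006642 = 0.003624 mol in a total volume of 0.06043 L.
[OH^-] = 0.003624/0.06043 = 0.05997 M, so pOH = 1.22 and pH = 14.00 - 1.22 = 12.78.

12.78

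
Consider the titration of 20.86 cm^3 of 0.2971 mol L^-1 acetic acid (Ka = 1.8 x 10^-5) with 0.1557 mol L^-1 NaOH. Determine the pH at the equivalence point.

n(CH3COOH) = 0.2971 x 0.02086 = 0.006198 mol; V(NaOH) at equivalence = 0.006198/0.1557 = 0.03980 L.
At equivalence all the acid is converted to CH3COO-; total volume = 0.02086 + 0.03980 = 0.06066 L, so [CH3COO-] = 0.006198/0.06066 = 0.1022 M.
Kb = Kw/Ka = 1.0e-14 / 1.8 x 10^-5 = 5.56e-10.
[OH^-] = sqrt(Kb x [CH3COO-]) = sqrt(5.56e-10 x 0.1022) = 7.53e-6 M.
pOH = 5.12, so pH = 14.00 - 5.12 = 8.88.

8.88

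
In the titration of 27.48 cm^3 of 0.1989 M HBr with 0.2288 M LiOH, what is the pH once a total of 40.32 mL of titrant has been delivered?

12.74

n(acid) = 0.1989 x 0.02748 = 0.005466 mol; n(LiOH) added = 0.2288 x 0.04032 = 0.009225 mol.
Base is in excess by 0.009225 - 0.005466 = 0.003759 mol in a total volume of 0.06780 L.
[OH^-] = 0.003759/0.06780 = 0.05545 M, so pOH = 1.26 and pH = 14.00 - 1.26 = 12.74.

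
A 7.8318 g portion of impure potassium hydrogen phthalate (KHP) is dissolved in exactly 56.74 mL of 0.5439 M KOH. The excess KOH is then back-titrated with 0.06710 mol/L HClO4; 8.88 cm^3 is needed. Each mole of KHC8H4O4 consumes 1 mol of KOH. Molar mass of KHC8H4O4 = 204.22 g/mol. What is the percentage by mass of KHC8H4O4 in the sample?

78.9%

Total n(KOH) added = 0.5439 x 0.05674 = 0.03086 mol.
n(HClO4) used = 0.06710 x 0.008880 = 0.0005958 mol, which equals the excess n(KOH).
So n(KOH) consumed by the sample = 0.03086 - 0.0005958 = 0.03027 mol.
n(KHC8H4O4) = 0.03027 / 1 = 0.03027 mol.
mass KHC8H4O4 = 0.03027 x 204.22 = 6.181 g, so %KHC8H4O4 = 6.181/7.8318 x 100 = 78.9%.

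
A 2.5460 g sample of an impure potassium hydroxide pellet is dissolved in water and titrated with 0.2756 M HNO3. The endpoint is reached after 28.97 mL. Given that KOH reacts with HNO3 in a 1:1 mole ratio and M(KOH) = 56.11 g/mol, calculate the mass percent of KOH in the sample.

17.6%

n(HNO3) = 0.2756 x 0.02897 = 0.007984 mol.
n(KOH) = 0.007984 / 1 = 0.007984 mol.
mass of KOH = 0.007984 x 56.11 = 0.4480 g.
% purity = 0.4480 / 2.5460 x 100 = 17.6%.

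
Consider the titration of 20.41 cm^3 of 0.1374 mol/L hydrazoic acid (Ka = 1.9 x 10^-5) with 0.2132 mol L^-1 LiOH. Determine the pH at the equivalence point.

8.82

n(HN3) = 0.1374 x 0.02041 = 0.002804 mol; V(LiOH) at equivalence = 0.002804/0.2132 = 0.01315 L.
At equivalence all the acid is converted to N3-; total volume = 0.02041 + 0.01315 = 0.03356 L, so [N3-] = 0.002804/0.03356 = 0.08355 M.
Kb = Kw/Ka = 1.0e-14 / 1.9 x 10^-5 = 5.26e-10.
[OH^-] = sqrt(Kb x [N3-]) = sqrt(5.26e-10 x 0.08355) = 6.63e-6 M.
pOH = 5.18, so pH = 14.00 - 5.18 = 8.82.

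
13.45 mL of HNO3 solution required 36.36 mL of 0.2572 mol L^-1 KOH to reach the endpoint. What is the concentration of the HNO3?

0.695 M

n(KOH) delivered = 0.2572 x 0.03636 = 0.009352 mol.
For a 1:1 reaction, n(HNO3) = 0.009352 mol.
[HNO3] = 0.009352 mol / 0.01345 L = 0.695 M.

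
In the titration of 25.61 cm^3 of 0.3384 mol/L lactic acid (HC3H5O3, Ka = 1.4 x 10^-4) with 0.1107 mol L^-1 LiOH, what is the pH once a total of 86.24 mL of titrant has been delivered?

11.90

n(acid) = 0.3384 x 0.02561 = 0.008666 mol; n(LiOH) added = 0.1107 x 0.08624 = 0.009547 mol.
Base is in excess by 0.009547 - 0.008666 = 0.0008803 mol in a total volume of 0.1118 L.
[OH^-] = 0.0008803/0.1118 = 0.007871 M, so pOH = 2.10 and pH = 14.00 - 2.10 = 11.90.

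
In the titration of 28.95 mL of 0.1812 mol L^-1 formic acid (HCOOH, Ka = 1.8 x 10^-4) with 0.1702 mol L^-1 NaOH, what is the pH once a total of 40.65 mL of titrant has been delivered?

12.38

n(acid) = 0.1812 x 0.02895 = 0.005246 mol; n(NaOH) added = 0.1702 x 0.04065 = 0.006919 mol.
Base is in excess by 0.006919 - 0.005246 = 0.001673 mol in a total volume of 0.06960 L.
[OH^-] = 0.001673/0.06960 = 0.02404 M, so pOH = 1.62 and pH = 14.00 - 1.62 = 12.38.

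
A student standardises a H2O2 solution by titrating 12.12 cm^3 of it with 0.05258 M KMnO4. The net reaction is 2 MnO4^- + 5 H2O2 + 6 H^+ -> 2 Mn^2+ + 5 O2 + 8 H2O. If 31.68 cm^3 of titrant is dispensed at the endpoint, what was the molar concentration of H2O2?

n(KMnO4) = 0.05258 x 0.03168 = 0.001666 mol.
From the balanced equation, 2 mol KMnO4 reacts with 5 mol H2O2, so n(H2O2) = 0.001666 x 5/2 = 0.004164 mol.
[H2O2] = 0.004164 / 0.01212 L = 0.344 M.

0.344 M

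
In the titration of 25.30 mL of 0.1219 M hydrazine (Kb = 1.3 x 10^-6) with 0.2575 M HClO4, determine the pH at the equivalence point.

n(N2H4) = 0.1219 x 0.02530 = 0.003084 mol; V(HClO4) at equivalence = 0.003084/0.2575 = 0.01198 L.
At equivalence the base is fully converted to N2H5+; total volume = 0.03728 L, so [N2H5+] = 0.003084/0.03728 = 0.08273 M.
Ka(N2H5+) = Kw/Kb = 1.0e-14 / 1.3 x 10^-6 = 7.69e-9.
[H^+] = sqrt(Ka x [N2H5+]) = sqrt(7.69e-9 x 0.08273) = 2.52e-5 M.
pH = -log(2.52e-5) = 4.60.

4.60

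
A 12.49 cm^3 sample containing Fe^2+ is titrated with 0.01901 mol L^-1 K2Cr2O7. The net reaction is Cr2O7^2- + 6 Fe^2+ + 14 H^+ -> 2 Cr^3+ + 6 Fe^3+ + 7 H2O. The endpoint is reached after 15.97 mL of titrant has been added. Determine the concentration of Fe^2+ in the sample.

n(K2Cr2O7) = 0.01901 x 0.01597 = 0.0003036 mol.
From the balanced equation, 1 mol K2Cr2O7 reacts with 6 mol Fe^2+, so n(Fe^2+) = 0.0003036 x 6/1 = 0.001822 mol.
[Fe^2+] = 0.001822 / 0.01249 L = 0.146 M.

0.146 M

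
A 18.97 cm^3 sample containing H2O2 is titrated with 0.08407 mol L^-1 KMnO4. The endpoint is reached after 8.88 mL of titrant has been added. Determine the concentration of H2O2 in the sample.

n(KMnO4) = 0.08407 x 0.008880 = 0.0007465 mol.
From the balanced equation, 2 mol KMnO4 reacts with 5 mol H2O2, so n(H2O2) = 0.0007465 x 5/2 = 0.001866 mol.
[H2O2] = 0.001866 / 0.01897 L = 0.0984 M.

0.0984 M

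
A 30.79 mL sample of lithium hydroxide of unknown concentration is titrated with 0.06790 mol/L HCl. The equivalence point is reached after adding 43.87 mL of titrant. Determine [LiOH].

0.0967 M

n(HCl) delivered = 0.06790 x 0.04387 = 0.002979 mol.
For a 1:1 reaction, n(LiOH) = 0.002979 mol.
[LiOH] = 0.002979 mol / 0.03079 L = 0.0967 M.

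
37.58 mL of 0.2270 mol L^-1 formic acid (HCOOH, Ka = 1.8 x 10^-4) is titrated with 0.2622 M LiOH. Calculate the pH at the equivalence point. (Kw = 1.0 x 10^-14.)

n(HCOOH) = 0.2270 x 0.03758 = 0.008531 mol; V(LiOH) at equivalence = 0.008531/0.2622 = 0.03253 L.
At equivalence all the acid is converted to HCOO-; total volume = 0.03758 + 0.03253 = 0.07011 L, so [HCOO-] = 0.008531/0.07011 = 0.1217 M.
Kb = Kw/Ka = 1.0e-14 / 1.8 x 10^-4 = 5.56e-11.
[OH^-] = sqrt(Kb x [HCOO-]) = sqrt(5.56e-11 x 0.1217) = 2.60e-6 M.
pOH = 5.59, so pH = 14.00 - 5.59 = 8.41.

8.41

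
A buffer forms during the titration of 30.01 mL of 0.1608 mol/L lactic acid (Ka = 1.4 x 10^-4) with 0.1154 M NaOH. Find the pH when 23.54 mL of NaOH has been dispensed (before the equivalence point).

3.96

Initial n(HC3H5O3) = 0.1608 x 0.03001 = 0.004826 mol.
n(NaOH) added = 0.1154 x 0.02354 = 0.002717 mol, converting that many moles of HC3H5O3 to C3H5O3-.
Remaining n(HC3H5O3) = 0.002109 mol; n(C3H5O3-) = 0.002717 mol.
By Henderson-Hasselbalch, pH = pKa + log([A^-]/[HA]) = 3.85 + log(0.002717/0.002109) = 3.85 + (+0.11) = 3.96.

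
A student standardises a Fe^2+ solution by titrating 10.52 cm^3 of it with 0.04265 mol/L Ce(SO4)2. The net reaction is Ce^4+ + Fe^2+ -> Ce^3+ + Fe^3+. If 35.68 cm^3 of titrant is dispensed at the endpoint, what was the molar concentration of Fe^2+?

0.145 M

n(Ce(SO4)2) = 0.04265 x 0.03568 = 0.001522 mol.
From the balanced equation, 1 mol Ce(SO4)2 reacts with 1 mol Fe^2+, so n(Fe^2+) = 0.001522 x 1/1 = 0.001522 mol.
[Fe^2+] = 0.001522 / 0.01052 L = 0.145 M.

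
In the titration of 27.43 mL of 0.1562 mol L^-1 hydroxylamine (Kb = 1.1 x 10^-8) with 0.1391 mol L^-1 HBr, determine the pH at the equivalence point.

3.59

n(NH2OH) = 0.1562 x 0.02743 = 0.004285 mol; V(HBr) at equivalence = 0.004285/0.1391 = 0.03080 L.
At equivalence the base is fully converted to NH3OH+; total volume = 0.05823 L, so [NH3OH+] = 0.004285/0.05823 = 0.07358 M.
Ka(NH3OH+) = Kw/Kb = 1.0e-14 / 1.1 x 10^-8 = 9.09e-7.
[H^+] = sqrt(Ka x [NH3OH+]) = sqrt(9.09e-7 x 0.07358) = 0.000259 M.
pH = -log(0.000259) = 3.59.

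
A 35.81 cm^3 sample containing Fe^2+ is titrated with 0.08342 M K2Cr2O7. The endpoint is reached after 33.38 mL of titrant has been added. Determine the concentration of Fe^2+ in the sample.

0.467 M

n(K2Cr2O7) = 0.08342 x 0.03338 = 0.002785 mol.
From the balanced equation, 1 mol K2Cr2O7 reacts with 6 mol Fe^2+, so n(Fe^2+) = 0.002785 x 6/1 = 0.01671 mol.
[Fe^2+] = 0.01671 / 0.03581 L = 0.467 M.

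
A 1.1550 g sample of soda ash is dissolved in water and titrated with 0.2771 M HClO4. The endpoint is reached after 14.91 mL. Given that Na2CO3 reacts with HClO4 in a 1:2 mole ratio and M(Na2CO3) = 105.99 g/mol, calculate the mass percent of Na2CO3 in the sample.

19.0%

n(HClO4) = 0.2771 x 0.01491 = 0.004132 mol.
n(Na2CO3) = 0.004132 / 2 = 0.002066 mol.
mass of Na2CO3 = 0.002066 x 105.99 = 0.2190 g.
% purity = 0.2190 / 1.1550 x 100 = 19.0%.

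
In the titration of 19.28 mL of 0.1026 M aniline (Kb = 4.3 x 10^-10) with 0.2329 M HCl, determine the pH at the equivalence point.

n(C6H5NH2) = 0.1026 x 0.01928 = 0.001978 mol; V(HCl) at equivalence = 0.001978/0.2329 = 0.008493 L.
At equivalence the base is fully converted to C6H5NH3+; total volume = 0.02777 L, so [C6H5NH3+] = 0.001978/0.02777 = 0.07122 M.
Ka(C6H5NH3+) = Kw/Kb = 1.0e-14 / 4.3 x 10^-10 = 2.33e-5.
[H^+] = sqrt(Ka x [C6H5NH3+]) = sqrt(2.33e-5 x 0.07122) = 0.00129 M.
pH = -log(0.00129) = 2.89.

2.89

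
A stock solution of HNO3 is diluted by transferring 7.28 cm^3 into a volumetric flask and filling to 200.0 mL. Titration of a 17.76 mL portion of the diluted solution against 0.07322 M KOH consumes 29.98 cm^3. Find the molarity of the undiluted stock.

n(KOH) = 0.07322 x 0.02998 = 0.002195 mol.
n(HNO3) in the aliquot = 0.002195 mol.
[diluted HNO3] = 0.002195 / 0.01776 = 0.1236 M.
Dilution factor = 200.0/7.280 = 27.47, so [stock] = 0.1236 x 27.47 = 3.40 M.

3.40 M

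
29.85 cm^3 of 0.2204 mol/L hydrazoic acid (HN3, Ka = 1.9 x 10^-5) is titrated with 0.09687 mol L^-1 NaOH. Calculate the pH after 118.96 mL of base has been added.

12.52

n(acid) = 0.2204 x 0.02985 = 0.006579 mol; n(NaOH) added = 0.09687 x 0.1190 = 0.01152 mol.
Base is in excess by 0.01152 - 0.006579 = 0.004945 mol in a total volume of 0.1488 L.
[OH^-] = 0.004945/0.1488 = 0.03323 M, so pOH = 1.48 and pH = 14.00 - 1.48 = 12.52.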